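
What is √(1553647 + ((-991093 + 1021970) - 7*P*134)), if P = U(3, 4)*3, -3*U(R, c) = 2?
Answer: 20*√3966 ≈ 1259.5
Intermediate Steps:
U(R, c) = -⅔ (U(R, c) = -⅓*2 = -⅔)
P = -2 (P = -⅔*3 = -2)
√(1553647 + ((-991093 + 1021970) - 7*P*134)) = √(1553647 + ((-991093 + 1021970) - 7*(-2)*134)) = √(1553647 + (30877 + 14*134)) = √(1553647 + (30877 + 1876)) = √(1553647 + 32753) = √1586400 = 20*√3966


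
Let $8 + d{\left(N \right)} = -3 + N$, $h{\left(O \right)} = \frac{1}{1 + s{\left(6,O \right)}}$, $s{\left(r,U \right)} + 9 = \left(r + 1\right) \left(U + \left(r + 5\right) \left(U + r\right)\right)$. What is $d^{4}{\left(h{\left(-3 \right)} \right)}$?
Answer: $\frac{24332920331281}{1664966416} \approx 14615.0$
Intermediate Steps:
$s{\left(r,U \right)} = -9 + \left(1 + r\right) \left(U + \left(5 + r\right) \left(U + r\right)\right)$ ($s{\left(r,U \right)} = -9 + \left(r + 1\right) \left(U + \left(r + 5\right) \left(U + r\right)\right) = -9 + \left(1 + r\right) \left(U + \left(5 + r\right) \left(U + r\right)\right)$)
$h{\left(O \right)} = \frac{1}{454 + 84 O}$ ($h{\left(O \right)} = \frac{1}{1 + \left(-9 + 6^{3} + 5 \cdot 6 + 6 O + 6 \cdot 6^{2} + O 6^{2} + 7 O 6\right)} = \frac{1}{1 + \left(-9 + 216 + 30 + 6 O + 6 \cdot 36 + O 36 + 42 O\right)} = \frac{1}{1 + \left(-9 + 216 + 30 + 6 O + 216 + 36 O + 42 O\right)} = \frac{1}{1 + \left(453 + 84 O\right)} = \frac{1}{454 + 84 O}$)
$d{\left(N \right)} = -11 + N$ ($d{\left(N \right)} = -8 + \left(-3 + N\right) = -11 + N$)
$d^{4}{\left(h{\left(-3 \right)} \right)} = \left(-11 + \frac{1}{2 \left(227 + 42 \left(-3\right)\right)}\right)^{4} = \left(-11 + \frac{1}{2 \left(227 - 126\right)}\right)^{4} = \left(-11 + \frac{1}{2 \cdot 101}\right)^{4} = \left(-11 + \frac{1}{2} \cdot \frac{1}{101}\right)^{4} = \left(-11 + \frac{1}{202}\right)^{4} = \left(- \frac{2221}{202}\right)^{4} = \frac{24332920331281}{1664966416}$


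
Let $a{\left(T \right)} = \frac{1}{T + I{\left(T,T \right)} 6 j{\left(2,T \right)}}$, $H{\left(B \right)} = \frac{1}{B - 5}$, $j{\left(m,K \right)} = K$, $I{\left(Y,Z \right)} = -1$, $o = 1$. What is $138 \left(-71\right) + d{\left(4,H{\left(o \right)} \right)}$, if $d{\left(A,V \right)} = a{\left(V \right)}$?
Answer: $- \frac{48986}{5} \approx -9797.2$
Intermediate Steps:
$H{\left(B \right)} = \frac{1}{-5 + B}$
$a{\left(T \right)} = - \frac{1}{5 T}$ ($a{\left(T \right)} = \frac{1}{T + \left(-1\right) 6 T} = \frac{1}{T - 6 T} = \frac{1}{\left(-5\right) T} = - \frac{1}{5 T}$)
$d{\left(A,V \right)} = - \frac{1}{5 V}$
$138 \left(-71\right) + d{\left(4,H{\left(o \right)} \right)} = 138 \left(-71\right) - \frac{1}{5 \frac{1}{-5 + 1}} = -9798 - \frac{1}{5 \frac{1}{-4}} = -9798 - \frac{1}{5 \left(- \frac{1}{4}\right)} = -9798 - - \frac{4}{5} = -9798 + \frac{4}{5} = - \frac{48986}{5}$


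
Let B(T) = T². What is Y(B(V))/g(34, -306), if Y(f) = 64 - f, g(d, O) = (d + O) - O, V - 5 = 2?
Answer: 15/34 ≈ 0.44118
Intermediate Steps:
V = 7 (V = 5 + 2 = 7)
g(d, O) = d (g(d, O) = (O + d) - O = d)
Y(B(V))/g(34, -306) = (64 - 1*7²)/34 = (64 - 1*49)*(1/34) = (64 - 49)*(1/34) = 15*(1/34) = 15/34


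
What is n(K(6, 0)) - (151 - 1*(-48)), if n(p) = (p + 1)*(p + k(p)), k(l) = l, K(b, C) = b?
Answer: -115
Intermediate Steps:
n(p) = 2*p*(1 + p) (n(p) = (p + 1)*(p + p) = (1 + p)*(2*p) = 2*p*(1 + p))
n(K(6, 0)) - (151 - 1*(-48)) = 2*6*(1 + 6) - (151 - 1*(-48)) = 2*6*7 - (151 + 48) = 84 - 1*199 = 84 - 199 = -115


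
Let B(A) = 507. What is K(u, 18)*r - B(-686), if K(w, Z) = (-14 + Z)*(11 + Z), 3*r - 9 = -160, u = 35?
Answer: -19037/3 ≈ -6345.7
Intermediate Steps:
r = -151/3 (r = 3 + (1/3)*(-160) = 3 - 160/3 = -151/3 ≈ -50.333)
K(u, 18)*r - B(-686) = (-154 + 18**2 - 3*18)*(-151/3) - 1*507 = (-154 + 324 - 54)*(-151/3) - 507 = 116*(-151/3) - 507 = -17516/3 - 507 = -19037/3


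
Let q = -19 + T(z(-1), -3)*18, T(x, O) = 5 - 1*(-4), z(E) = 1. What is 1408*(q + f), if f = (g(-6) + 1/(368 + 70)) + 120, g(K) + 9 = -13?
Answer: 74313536/219 ≈ 3.3933e+5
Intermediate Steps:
g(K) = -22 (g(K) = -9 - 13 = -22)
T(x, O) = 9 (T(x, O) = 5 + 4 = 9)
q = 143 (q = -19 + 9*18 = -19 + 162 = 143)
f = 42925/438 (f = (-22 + 1/(368 + 70)) + 120 = (-22 + 1/438) + 120 = -9635/438 + 120 = 42925/438 ≈ 98.002)
1408*(q + f) = 1408*(143 + 42925/438) = 1408*(105559/438) = 74313536/219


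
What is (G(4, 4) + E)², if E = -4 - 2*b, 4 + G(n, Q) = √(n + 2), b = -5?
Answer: (2 + √6)² ≈ 19.798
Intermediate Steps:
G(n, Q) = -4 + √(2 + n) (G(n, Q) = -4 + √(n + 2) = -4 + √(2 + n))
E = 6 (E = -4 - 2*(-5) = -4 + 10 = 6)
(G(4, 4) + E)² = ((-4 + √(2 + 4)) + 6)² = ((-4 + √6) + 6)² = (2 + √6)²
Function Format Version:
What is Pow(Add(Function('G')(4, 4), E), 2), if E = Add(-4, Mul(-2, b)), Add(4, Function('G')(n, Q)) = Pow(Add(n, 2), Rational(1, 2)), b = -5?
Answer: Pow(Add(2, Pow(6, Rational(1, 2))), 2) ≈ 19.798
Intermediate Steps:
Function('G')(n, Q) = Add(-4, Pow(Add(2, n), Rational(1, 2))) (Function('G')(n, Q) = Add(-4, Pow(Add(n, 2), Rational(1, 2))) = Add(-4, Pow(Add(2, n), Rational(1, 2))))
E = 6 (E = Add(-4, Mul(-2, -5)) = Add(-4, 10) = 6)
Pow(Add(Function('G')(4, 4), E), 2) = Pow(Add(Add(-4, Pow(Add(2, 4), Rational(1, 2))), 6), 2) = Pow(Add(Add(-4, Pow(6, Rational(1, 2))), 6), 2) = Pow(Add(2, Pow(6, Rational(1, 2))), 2)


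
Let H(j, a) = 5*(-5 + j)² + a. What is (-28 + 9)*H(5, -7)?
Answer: 133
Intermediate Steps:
H(j, a) = a + 5*(-5 + j)²
(-28 + 9)*H(5, -7) = (-28 + 9)*(-7 + 5*(-5 + 5)²) = -19*(-7 + 5*0²) = -19*(-7 + 5*0) = -19*(-7 + 0) = -19*(-7) = 133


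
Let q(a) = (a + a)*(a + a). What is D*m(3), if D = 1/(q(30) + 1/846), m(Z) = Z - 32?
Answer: -24534/3045601 ≈ -0.0080556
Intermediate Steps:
m(Z) = -32 + Z
q(a) = 4*a² (q(a) = (2*a)*(2*a) = 4*a²)
D = 846/3045601 (D = 1/(4*30² + 1/846) = 1/(4*900 + 1/846) = 1/(3600 + 1/846) = 1/(3045601/846) = 846/3045601 ≈ 0.00027778)
D*m(3) = 846*(-32 + 3)/3045601 = (846/3045601)*(-29) = -24534/3045601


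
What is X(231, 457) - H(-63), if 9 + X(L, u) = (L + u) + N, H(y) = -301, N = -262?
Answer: 718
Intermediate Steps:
X(L, u) = -271 + L + u (X(L, u) = -9 + ((L + u) - 262) = -9 + (-262 + L + u) = -271 + L + u)
X(231, 457) - H(-63) = (-271 + 231 + 457) - 1*(-301) = 417 + 301 = 718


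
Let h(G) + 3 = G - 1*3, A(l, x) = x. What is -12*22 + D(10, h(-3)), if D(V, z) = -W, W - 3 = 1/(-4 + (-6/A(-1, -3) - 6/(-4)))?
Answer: -265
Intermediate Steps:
h(G) = -6 + G (h(G) = -3 + (G - 1*3) = -3 + (G - 3) = -3 + (-3 + G) = -6 + G)
W = 1 (W = 3 + 1/(-4 + (-6/(-3) - 6/(-4))) = 3 + 1/(-4 + (-6*(-1/3) - 6*(-1/4))) = 3 + 1/(-4 + (2 + 3/2)) = 3 + 1/(-4 + 7/2) = 3 + 1/(-1/2) = 3 - 2 = 1)
D(V, z) = -1 (D(V, z) = -1*1 = -1)
-12*22 + D(10, h(-3)) = -12*22 - 1 = -264 - 1 = -265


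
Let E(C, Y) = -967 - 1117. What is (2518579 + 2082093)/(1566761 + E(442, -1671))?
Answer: 4600672/1564677 ≈ 2.9403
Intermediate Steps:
E(C, Y) = -2084
(2518579 + 2082093)/(1566761 + E(442, -1671)) = (2518579 + 2082093)/(1566761 - 2084) = 4600672/1564677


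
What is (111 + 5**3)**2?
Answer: 55696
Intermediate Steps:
(111 + 5**3)**2 = (111 + 125)**2 = 236**2 = 55696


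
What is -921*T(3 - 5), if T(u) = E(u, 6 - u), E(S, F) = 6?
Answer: -5526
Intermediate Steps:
T(u) = 6
-921*T(3 - 5) = -921*6 = -5526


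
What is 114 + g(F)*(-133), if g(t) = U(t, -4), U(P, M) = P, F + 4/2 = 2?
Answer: 114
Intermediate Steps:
F = 0 (F = -2 + 2 = 0)
g(t) = t
114 + g(F)*(-133) = 114 + 0*(-133) = 114 + 0 = 114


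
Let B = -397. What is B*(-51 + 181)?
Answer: -51610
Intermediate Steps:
B*(-51 + 181) = -397*(-51 + 181) = -397*130 = -51610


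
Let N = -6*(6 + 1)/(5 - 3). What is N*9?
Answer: -189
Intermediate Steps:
N = -21 (N = -42/2 = -6*7/2 = -21)
N*9 = -21*9 = -189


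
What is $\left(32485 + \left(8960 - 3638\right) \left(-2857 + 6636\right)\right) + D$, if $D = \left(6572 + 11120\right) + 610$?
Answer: $20162625$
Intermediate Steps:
$D = 18302$ ($D = 17692 + 610 = 18302$)
$\left(32485 + \left(8960 - 3638\right) \left(-2857 + 6636\right)\right) + D = \left(32485 + \left(8960 - 3638\right) \left(-2857 + 6636\right)\right) + 18302 = \left(32485 + 5322 \cdot 3779\right) + 18302 = \left(32485 + 20111838\right) + 18302 = 20144323 + 18302 = 20162625$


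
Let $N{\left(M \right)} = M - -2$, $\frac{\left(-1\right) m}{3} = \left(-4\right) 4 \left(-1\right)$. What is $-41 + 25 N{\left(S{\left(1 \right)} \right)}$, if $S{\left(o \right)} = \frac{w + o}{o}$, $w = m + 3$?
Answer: $-1091$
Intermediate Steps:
$m = -48$ ($m = - 3 \left(-4\right) 4 \left(-1\right) = - 3 \left(\left(-16\right) \left(-1\right)\right) = \left(-3\right) 16 = -48$)
$w = -45$ ($w = -48 + 3 = -45$)
$S{\left(o \right)} = \frac{-45 + o}{o}$
$N{\left(M \right)} = 2 + M$ ($N{\left(M \right)} = M + 2 = 2 + M$)
$-41 + 25 N{\left(S{\left(1 \right)} \right)} = -41 + 25 \left(2 + \frac{-45 + 1}{1}\right) = -41 + 25 \left(2 + 1 \left(-44\right)\right) = -41 + 25 \left(2 - 44\right) = -41 + 25 \left(-42\right) = -41 - 1050 = -1091$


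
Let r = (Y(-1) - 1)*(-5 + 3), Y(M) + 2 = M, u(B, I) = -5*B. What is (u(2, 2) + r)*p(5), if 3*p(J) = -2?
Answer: 4/3 ≈ 1.3333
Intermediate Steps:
p(J) = -⅔ (p(J) = (⅓)*(-2) = -⅔)
Y(M) = -2 + M
r = 8 (r = ((-2 - 1) - 1)*(-5 + 3) = (-3 - 1)*(-2) = -4*(-2) = 8)
(u(2, 2) + r)*p(5) = (-5*2 + 8)*(-⅔) = (-10 + 8)*(-⅔) = -2*(-⅔) = 4/3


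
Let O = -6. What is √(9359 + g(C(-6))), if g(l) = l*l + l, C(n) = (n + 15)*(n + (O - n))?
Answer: 11*√101 ≈ 110.55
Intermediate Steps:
C(n) = -90 - 6*n (C(n) = (n + 15)*(n + (-6 - n)) = (15 + n)*(-6) = -90 - 6*n)
g(l) = l + l² (g(l) = l² + l = l + l²)
√(9359 + g(C(-6))) = √(9359 + (-90 - 6*(-6))*(1 + (-90 - 6*(-6)))) = √(9359 + (-90 + 36)*(1 + (-90 + 36))) = √(9359 - 54*(1 - 54)) = √(9359 - 54*(-53)) = √(9359 + 2862) = √12221 = 11*√101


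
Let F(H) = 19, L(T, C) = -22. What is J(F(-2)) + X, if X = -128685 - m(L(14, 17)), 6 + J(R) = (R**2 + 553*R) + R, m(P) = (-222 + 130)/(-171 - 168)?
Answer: -39935648/339 ≈ -1.1780e+5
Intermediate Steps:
m(P) = 92/339 (m(P) = -92/(-339) = -92*(-1/339) = 92/339)
J(R) = -6 + R**2 + 554*R (J(R) = -6 + ((R**2 + 553*R) + R) = -6 + (R**2 + 554*R) = -6 + R**2 + 554*R)
X = -43624307/339 (X = -128685 - 1*92/339 = -128685 - 92/339 = -43624307/339 ≈ -1.2869e+5)
J(F(-2)) + X = (-6 + 19**2 + 554*19) - 43624307/339 = (-6 + 361 + 10526) - 43624307/339 = 10881 - 43624307/339 = -39935648/339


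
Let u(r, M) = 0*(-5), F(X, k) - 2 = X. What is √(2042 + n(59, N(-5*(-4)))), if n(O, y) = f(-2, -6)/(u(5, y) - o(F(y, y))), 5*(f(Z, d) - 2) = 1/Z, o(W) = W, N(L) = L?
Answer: √24707155/110 ≈ 45.188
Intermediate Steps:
F(X, k) = 2 + X
u(r, M) = 0
f(Z, d) = 2 + 1/(5*Z)
n(O, y) = 19/(10*(-2 - y)) (n(O, y) = (2 + (⅕)/(-2))/(0 - (2 + y)) = (2 + (⅕)*(-½))/(0 + (-2 - y)) = (2 - ⅒)/(-2 - y) = 19/(10*(-2 - y)))
√(2042 + n(59, N(-5*(-4)))) = √(2042 - 19/(20 + 10*(-5*(-4)))) = √(2042 - 19/(20 + 10*20)) = √(2042 - 19/(20 + 200)) = √(2042 - 19/220) = √(449221/220) = √24707155/110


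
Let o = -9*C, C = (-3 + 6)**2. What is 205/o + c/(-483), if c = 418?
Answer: -44291/13041 ≈ -3.3963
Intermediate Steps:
C = 9 (C = 3**2 = 9)
o = -81 (o = -9*9 = -81)
205/o + c/(-483) = 205/(-81) + 418/(-483) = 205*(-1/81) + 418*(-1/483) = -205/81 - 418/483 = -44291/13041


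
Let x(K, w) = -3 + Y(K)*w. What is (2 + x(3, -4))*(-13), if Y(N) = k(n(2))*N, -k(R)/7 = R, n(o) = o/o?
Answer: -1079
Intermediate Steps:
n(o) = 1
k(R) = -7*R
Y(N) = -7*N (Y(N) = (-7*1)*N = -7*N)
x(K, w) = -3 - 7*K*w (x(K, w) = -3 + (-7*K)*w = -3 - 7*K*w)
(2 + x(3, -4))*(-13) = (2 + (-3 - 7*3*(-4)))*(-13) = (2 + (-3 + 84))*(-13) = (2 + 81)*(-13) = 83*(-13) = -1079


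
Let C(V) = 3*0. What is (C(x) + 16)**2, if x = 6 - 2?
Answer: 256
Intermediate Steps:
x = 4
C(V) = 0
(C(x) + 16)**2 = (0 + 16)**2 = 16**2 = 256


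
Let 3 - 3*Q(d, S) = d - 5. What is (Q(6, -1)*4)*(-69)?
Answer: -184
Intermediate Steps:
Q(d, S) = 8/3 - d/3 (Q(d, S) = 1 - (d - 5)/3 = 1 - (-5 + d)/3 = 1 + (5/3 - d/3) = 8/3 - d/3)
(Q(6, -1)*4)*(-69) = ((8/3 - ⅓*6)*4)*(-69) = ((8/3 - 2)*4)*(-69) = ((⅔)*4)*(-69) = (8/3)*(-69) = -184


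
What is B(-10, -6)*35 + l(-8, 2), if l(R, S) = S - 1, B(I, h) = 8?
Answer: 281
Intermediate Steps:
l(R, S) = -1 + S
B(-10, -6)*35 + l(-8, 2) = 8*35 + (-1 + 2) = 280 + 1 = 281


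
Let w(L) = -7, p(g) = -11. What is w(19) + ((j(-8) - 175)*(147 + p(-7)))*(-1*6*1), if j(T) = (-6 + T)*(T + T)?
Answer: -39991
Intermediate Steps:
j(T) = 2*T*(-6 + T) (j(T) = (-6 + T)*(2*T) = 2*T*(-6 + T))
w(19) + ((j(-8) - 175)*(147 + p(-7)))*(-1*6*1) = -7 + ((2*(-8)*(-6 - 8) - 175)*(147 - 11))*(-1*6*1) = -7 + ((2*(-8)*(-14) - 175)*136)*(-6*1) = -7 + ((224 - 175)*136)*(-6) = -7 + (49*136)*(-6) = -7 + 6664*(-6) = -7 - 39984 = -39991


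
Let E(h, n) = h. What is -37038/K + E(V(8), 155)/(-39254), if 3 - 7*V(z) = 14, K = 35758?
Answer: -267811427/258566098 ≈ -1.0358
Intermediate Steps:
V(z) = -11/7 (V(z) = 3/7 - ⅐*14 = 3/7 - 2 = -11/7)
-37038/K + E(V(8), 155)/(-39254) = -37038/35758 - 11/7/(-39254) = -37038*1/35758 - 11/7*(-1/39254) = -18519/17879 + 11/274778 = -267811427/258566098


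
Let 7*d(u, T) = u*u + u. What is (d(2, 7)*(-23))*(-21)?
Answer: 414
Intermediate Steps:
d(u, T) = u/7 + u**2/7 (d(u, T) = (u*u + u)/7 = (u**2 + u)/7 = (u + u**2)/7 = u/7 + u**2/7)
(d(2, 7)*(-23))*(-21) = (((1/7)*2*(1 + 2))*(-23))*(-21) = (((1/7)*2*3)*(-23))*(-21) = ((6/7)*(-23))*(-21) = -138/7*(-21) = 414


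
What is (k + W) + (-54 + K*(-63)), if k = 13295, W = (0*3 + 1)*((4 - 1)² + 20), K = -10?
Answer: 13900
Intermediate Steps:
W = 29 (W = (0 + 1)*(3² + 20) = 1*(9 + 20) = 1*29 = 29)
(k + W) + (-54 + K*(-63)) = (13295 + 29) + (-54 - 10*(-63)) = 13324 + (-54 + 630) = 13324 + 576 = 13900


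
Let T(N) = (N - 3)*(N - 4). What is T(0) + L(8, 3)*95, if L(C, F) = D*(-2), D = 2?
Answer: -368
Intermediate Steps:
T(N) = (-4 + N)*(-3 + N) (T(N) = (-3 + N)*(-4 + N) = (-4 + N)*(-3 + N))
L(C, F) = -4 (L(C, F) = 2*(-2) = -4)
T(0) + L(8, 3)*95 = (12 + 0² - 7*0) - 4*95 = (12 + 0 + 0) - 380 = 12 - 380 = -368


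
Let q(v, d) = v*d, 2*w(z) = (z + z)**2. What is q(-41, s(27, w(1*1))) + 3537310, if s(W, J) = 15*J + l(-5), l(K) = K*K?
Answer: 3535055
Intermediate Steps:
l(K) = K**2
w(z) = 2*z**2 (w(z) = (z + z)**2/2 = (2*z)**2/2 = (4*z**2)/2 = 2*z**2)
s(W, J) = 25 + 15*J (s(W, J) = 15*J + (-5)**2 = 15*J + 25 = 25 + 15*J)
q(v, d) = d*v
q(-41, s(27, w(1*1))) + 3537310 = (25 + 15*(2*(1*1)**2))*(-41) + 3537310 = (25 + 15*(2*1**2))*(-41) + 3537310 = (25 + 15*(2*1))*(-41) + 3537310 = (25 + 15*2)*(-41) + 3537310 = (25 + 30)*(-41) + 3537310 = 55*(-41) + 3537310 = -2255 + 3537310 = 3535055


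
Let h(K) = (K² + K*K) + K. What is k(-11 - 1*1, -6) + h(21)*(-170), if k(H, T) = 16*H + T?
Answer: -153708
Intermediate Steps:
k(H, T) = T + 16*H
h(K) = K + 2*K² (h(K) = (K² + K²) + K = 2*K² + K = K + 2*K²)
k(-11 - 1*1, -6) + h(21)*(-170) = (-6 + 16*(-11 - 1*1)) + (21*(1 + 2*21))*(-170) = (-6 + 16*(-11 - 1)) + (21*(1 + 42))*(-170) = (-6 + 16*(-12)) + (21*43)*(-170) = (-6 - 192) + 903*(-170) = -198 - 153510 = -153708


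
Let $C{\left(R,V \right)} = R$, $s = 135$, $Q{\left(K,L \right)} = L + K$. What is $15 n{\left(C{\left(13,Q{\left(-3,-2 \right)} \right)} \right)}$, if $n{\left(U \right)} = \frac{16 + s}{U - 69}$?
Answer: $- \frac{2265}{56} \approx -40.446$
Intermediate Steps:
$Q{\left(K,L \right)} = K + L$
$n{\left(U \right)} = \frac{151}{-69 + U}$ ($n{\left(U \right)} = \frac{16 + 135}{U - 69} = \frac{151}{-69 + U}$)
$15 n{\left(C{\left(13,Q{\left(-3,-2 \right)} \right)} \right)} = 15 \frac{151}{-69 + 13} = 15 \frac{151}{-56} = 15 \cdot 151 \left(- \frac{1}{56}\right) = 15 \left(- \frac{151}{56}\right) = - \frac{2265}{56}$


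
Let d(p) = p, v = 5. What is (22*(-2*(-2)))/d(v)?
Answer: 88/5 ≈ 17.600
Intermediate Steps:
(22*(-2*(-2)))/d(v) = (22*(-2*(-2)))/5 = (22*4)*(⅕) = 88*(⅕) = 88/5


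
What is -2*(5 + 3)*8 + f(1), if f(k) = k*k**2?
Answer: -127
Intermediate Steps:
f(k) = k**3
-2*(5 + 3)*8 + f(1) = -2*(5 + 3)*8 + 1**3 = -2*8*8 + 1 = -16*8 + 1 = -128 + 1 = -127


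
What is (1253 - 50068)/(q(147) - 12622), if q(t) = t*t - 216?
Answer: -48815/8771 ≈ -5.5655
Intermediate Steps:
q(t) = -216 + t² (q(t) = t² - 216 = -216 + t²)
(1253 - 50068)/(q(147) - 12622) = (1253 - 50068)/((-216 + 147²) - 12622) = -48815/((-216 + 21609) - 12622) = -48815/(21393 - 12622) = -48815/8771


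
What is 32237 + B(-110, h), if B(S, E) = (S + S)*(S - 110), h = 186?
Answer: 80637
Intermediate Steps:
B(S, E) = 2*S*(-110 + S) (B(S, E) = (2*S)*(-110 + S) = 2*S*(-110 + S))
32237 + B(-110, h) = 32237 + 2*(-110)*(-110 - 110) = 32237 + 2*(-110)*(-220) = 32237 + 48400 = 80637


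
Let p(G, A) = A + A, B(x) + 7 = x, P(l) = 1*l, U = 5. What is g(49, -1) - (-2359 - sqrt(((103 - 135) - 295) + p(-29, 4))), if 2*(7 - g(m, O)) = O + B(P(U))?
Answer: 4735/2 + I*sqrt(319) ≈ 2367.5 + 17.861*I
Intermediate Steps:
P(l) = l
B(x) = -7 + x
p(G, A) = 2*A
g(m, O) = 8 - O/2 (g(m, O) = 7 - (O + (-7 + 5))/2 = 7 - (O - 2)/2 = 7 - (-2 + O)/2 = 7 + (1 - O/2) = 8 - O/2)
g(49, -1) - (-2359 - sqrt(((103 - 135) - 295) + p(-29, 4))) = (8 - 1/2*(-1)) - (-2359 - sqrt(((103 - 135) - 295) + 2*4)) = (8 + 1/2) - (-2359 - sqrt((-32 - 295) + 8)) = 17/2 - (-2359 - sqrt(-327 + 8)) = 17/2 - (-2359 - sqrt(-319)) = 17/2 - (-2359 - I*sqrt(319)) = 17/2 + (2359 + I*sqrt(319)) = 4735/2 + I*sqrt(319)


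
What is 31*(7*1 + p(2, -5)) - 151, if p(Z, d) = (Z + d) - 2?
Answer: -89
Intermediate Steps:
p(Z, d) = -2 + Z + d
31*(7*1 + p(2, -5)) - 151 = 31*(7*1 + (-2 + 2 - 5)) - 151 = 31*(7 - 5) - 151 = 31*2 - 151 = 62 - 151 = -89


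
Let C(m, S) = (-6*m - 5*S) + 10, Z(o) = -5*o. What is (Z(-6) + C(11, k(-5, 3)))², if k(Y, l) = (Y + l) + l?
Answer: 961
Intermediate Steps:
k(Y, l) = Y + 2*l
C(m, S) = 10 - 6*m - 5*S
(Z(-6) + C(11, k(-5, 3)))² = (-5*(-6) + (10 - 6*11 - 5*(-5 + 2*3)))² = (30 + (10 - 66 - 5*(-5 + 6)))² = (30 + (10 - 66 - 5*1))² = (30 + (10 - 66 - 5))² = (30 - 61)² = (-31)² = 961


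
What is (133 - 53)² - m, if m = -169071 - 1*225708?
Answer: 401179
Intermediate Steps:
m = -394779 (m = -169071 - 225708 = -394779)
(133 - 53)² - m = (133 - 53)² - 1*(-394779) = 80² + 394779 = 6400 + 394779 = 401179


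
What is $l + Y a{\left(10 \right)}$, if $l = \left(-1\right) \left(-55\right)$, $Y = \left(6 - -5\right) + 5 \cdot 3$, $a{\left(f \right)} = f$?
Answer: $315$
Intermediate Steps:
$Y = 26$ ($Y = \left(6 + 5\right) + 15 = 11 + 15 = 26$)
$l = 55$
$l + Y a{\left(10 \right)} = 55 + 26 \cdot 10 = 55 + 260 = 315$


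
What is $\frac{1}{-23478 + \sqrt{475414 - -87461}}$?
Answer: $- \frac{7826}{183551203} - \frac{5 \sqrt{22515}}{550653609} \approx -4.3999 \cdot 10^{-5}$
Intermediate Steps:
$\frac{1}{-23478 + \sqrt{475414 - -87461}} = \frac{1}{-23478 + \sqrt{475414 + 87461}} = \frac{1}{-23478 + \sqrt{562875}} = \frac{1}{-23478 + 5 \sqrt{22515}}$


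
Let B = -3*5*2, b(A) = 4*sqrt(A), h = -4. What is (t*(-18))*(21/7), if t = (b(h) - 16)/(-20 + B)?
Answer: -432/25 + 216*I/25 ≈ -17.28 + 8.64*I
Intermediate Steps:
B = -30 (B = -15*2 = -30)
t = 8/25 - 4*I/25 (t = (4*sqrt(-4) - 16)/(-20 - 30) = (4*(2*I) - 16)/(-50) = (8*I - 16)*(-1/50) = (-16 + 8*I)*(-1/50) = 8/25 - 4*I/25 ≈ 0.32 - 0.16*I)
(t*(-18))*(21/7) = ((8/25 - 4*I/25)*(-18))*(21/7) = (-144/25 + 72*I/25)*(21*(1/7)) = (-144/25 + 72*I/25)*3 = -432/25 + 216*I/25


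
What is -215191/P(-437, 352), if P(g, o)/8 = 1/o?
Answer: -9468404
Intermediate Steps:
P(g, o) = 8/o
-215191/P(-437, 352) = -215191/(8/352) = -215191/(8*(1/352)) = -215191/1/44 = -215191*44 = -9468404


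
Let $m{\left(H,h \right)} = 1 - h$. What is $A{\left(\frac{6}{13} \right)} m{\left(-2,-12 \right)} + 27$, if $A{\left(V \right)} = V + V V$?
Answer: $\frac{465}{13} \approx 35.769$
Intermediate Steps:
$A{\left(V \right)} = V + V^{2}$
$A{\left(\frac{6}{13} \right)} m{\left(-2,-12 \right)} + 27 = \frac{6}{13} \left(1 + \frac{6}{13}\right) \left(1 - -12\right) + 27 = 6 \cdot \frac{1}{13} \left(1 + 6 \cdot \frac{1}{13}\right) \left(1 + 12\right) + 27 = \frac{6 \left(1 + \frac{6}{13}\right)}{13} \cdot 13 + 27 = \frac{6}{13} \cdot \frac{19}{13} \cdot 13 + 27 = \frac{114}{169} \cdot 13 + 27 = \frac{114}{13} + 27 = \frac{465}{13}$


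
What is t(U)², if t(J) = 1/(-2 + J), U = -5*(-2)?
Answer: 1/64 ≈ 0.015625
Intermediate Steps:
U = 10
t(U)² = (1/(-2 + 10))² = (1/8)² = (⅛)² = 1/64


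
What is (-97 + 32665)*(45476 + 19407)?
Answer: 2113109544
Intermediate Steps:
(-97 + 32665)*(45476 + 19407) = 32568*64883 = 2113109544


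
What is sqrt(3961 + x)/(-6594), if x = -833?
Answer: -sqrt(782)/3297 ≈ -0.0084817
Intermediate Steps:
sqrt(3961 + x)/(-6594) = sqrt(3961 - 833)/(-6594) = sqrt(3128)*(-1/6594) = (2*sqrt(782))*(-1/6594) = -sqrt(782)/3297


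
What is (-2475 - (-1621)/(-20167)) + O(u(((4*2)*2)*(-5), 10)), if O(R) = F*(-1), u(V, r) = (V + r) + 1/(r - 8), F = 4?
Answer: -49995614/20167 ≈ -2479.1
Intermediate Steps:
u(V, r) = V + r + 1/(-8 + r) (u(V, r) = (V + r) + 1/(-8 + r) = V + r + 1/(-8 + r))
O(R) = -4 (O(R) = 4*(-1) = -4)
(-2475 - (-1621)/(-20167)) + O(u(((4*2)*2)*(-5), 10)) = (-2475 - (-1621)/(-20167)) - 4 = (-2475 - (-1621)*(-1)/20167) - 4 = (-2475 - 1*1621/20167) - 4 = (-2475 - 1621/20167) - 4 = -49914946/20167 - 4 = -49995614/20167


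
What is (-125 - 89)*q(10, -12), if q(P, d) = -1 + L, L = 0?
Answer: 214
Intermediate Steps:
q(P, d) = -1 (q(P, d) = -1 + 0 = -1)
(-125 - 89)*q(10, -12) = (-125 - 89)*(-1) = -214*(-1) = 214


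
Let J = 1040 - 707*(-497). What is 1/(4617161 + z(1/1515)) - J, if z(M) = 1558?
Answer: -1627724331260/4618719 ≈ -3.5242e+5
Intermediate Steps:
J = 352419 (J = 1040 + 351379 = 352419)
1/(4617161 + z(1/1515)) - J = 1/(4617161 + 1558) - 1*352419 = 1/4618719 - 352419 = -1627724331260/4618719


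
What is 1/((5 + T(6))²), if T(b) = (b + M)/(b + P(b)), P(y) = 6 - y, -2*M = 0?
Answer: 1/36 ≈ 0.027778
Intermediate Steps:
M = 0 (M = -½*0 = 0)
T(b) = b/6 (T(b) = (b + 0)/(b + (6 - b)) = b/6)
1/((5 + T(6))²) = 1/((5 + (⅙)*6)²) = 1/((5 + 1)²) = 1/(6²) = 1/36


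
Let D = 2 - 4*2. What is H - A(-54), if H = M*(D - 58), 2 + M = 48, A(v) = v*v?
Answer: -5860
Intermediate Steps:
A(v) = v**2
D = -6 (D = 2 - 8 = -6)
M = 46 (M = -2 + 48 = 46)
H = -2944 (H = 46*(-6 - 58) = 46*(-64) = -2944)
H - A(-54) = -2944 - 1*(-54)**2 = -2944 - 1*2916 = -2944 - 2916 = -5860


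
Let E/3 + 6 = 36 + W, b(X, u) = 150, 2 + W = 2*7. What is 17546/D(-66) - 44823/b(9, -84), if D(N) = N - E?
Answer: -936493/2400 ≈ -390.21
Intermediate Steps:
W = 12 (W = -2 + 2*7 = -2 + 14 = 12)
E = 126 (E = -18 + 3*(36 + 12) = -18 + 3*48 = -18 + 144 = 126)
D(N) = -126 + N (D(N) = N - 1*126 = N - 126 = -126 + N)
17546/D(-66) - 44823/b(9, -84) = 17546/(-126 - 66) - 44823/150 = 17546/(-192) - 44823*1/150 = 17546*(-1/192) - 14941/50 = -8773/96 - 14941/50 = -936493/2400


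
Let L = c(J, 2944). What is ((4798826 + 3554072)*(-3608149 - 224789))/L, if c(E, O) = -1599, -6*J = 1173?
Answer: 10672046718108/533 ≈ 2.0023e+10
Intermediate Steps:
J = -391/2 (J = -⅙*1173 = -391/2 ≈ -195.50)
L = -1599
((4798826 + 3554072)*(-3608149 - 224789))/L = ((4798826 + 3554072)*(-3608149 - 224789))/(-1599) = (8352898*(-3832938))*(-1/1599) = -32016140154324*(-1/1599) = 10672046718108/533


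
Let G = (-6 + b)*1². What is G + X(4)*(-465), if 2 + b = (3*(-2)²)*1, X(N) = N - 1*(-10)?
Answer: -6506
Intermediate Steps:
X(N) = 10 + N (X(N) = N + 10 = 10 + N)
b = 10 (b = -2 + (3*(-2)²)*1 = -2 + (3*4)*1 = -2 + 12*1 = -2 + 12 = 10)
G = 4 (G = (-6 + 10)*1² = 4*1 = 4)
G + X(4)*(-465) = 4 + (10 + 4)*(-465) = 4 + 14*(-465) = 4 - 6510 = -6506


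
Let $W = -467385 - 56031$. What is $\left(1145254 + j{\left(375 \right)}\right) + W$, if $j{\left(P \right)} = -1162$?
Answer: $620676$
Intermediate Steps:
$W = -523416$ ($W = -467385 - 56031 = -523416$)
$\left(1145254 + j{\left(375 \right)}\right) + W = \left(1145254 - 1162\right) - 523416 = 1144092 - 523416 = 620676$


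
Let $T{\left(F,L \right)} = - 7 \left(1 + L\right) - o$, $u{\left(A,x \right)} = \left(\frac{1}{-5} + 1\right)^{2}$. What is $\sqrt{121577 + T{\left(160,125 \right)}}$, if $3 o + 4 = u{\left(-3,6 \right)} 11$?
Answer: $\frac{\sqrt{27156147}}{15} \approx 347.41$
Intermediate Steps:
$u{\left(A,x \right)} = \frac{16}{25}$ ($u{\left(A,x \right)} = \left(- \frac{1}{5} + 1\right)^{2} = \left(\frac{4}{5}\right)^{2} = \frac{16}{25}$)
$o = \frac{76}{75}$ ($o = - \frac{4}{3} + \frac{\frac{16}{25} \cdot 11}{3} = - \frac{4}{3} + \frac{1}{3} \cdot \frac{176}{25} = - \frac{4}{3} + \frac{176}{75} = \frac{76}{75} \approx 1.0133$)
$T{\left(F,L \right)} = - \frac{601}{75} - 7 L$ ($T{\left(F,L \right)} = - 7 \left(1 + L\right) - \frac{76}{75} = \left(-7 - 7 L\right) - \frac{76}{75} = - \frac{601}{75} - 7 L$)
$\sqrt{121577 + T{\left(160,125 \right)}} = \sqrt{121577 - \frac{66226}{75}} = \sqrt{\frac{9052049}{75}} = \frac{\sqrt{27156147}}{15}$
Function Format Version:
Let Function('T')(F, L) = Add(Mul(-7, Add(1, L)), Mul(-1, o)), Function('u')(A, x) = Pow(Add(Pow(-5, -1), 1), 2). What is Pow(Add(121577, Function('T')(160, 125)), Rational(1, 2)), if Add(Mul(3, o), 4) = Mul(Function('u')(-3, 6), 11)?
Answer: Mul(Rational(1, 15), Pow(27156147, Rational(1, 2))) ≈ 347.41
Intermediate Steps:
Function('u')(A, x) = Rational(16, 25) (Function('u')(A, x) = Pow(Add(Rational(-1, 5), 1), 2) = Pow(Rational(4, 5), 2) = Rational(16, 25))
o = Rational(76, 75) (o = Add(Rational(-4, 3), Mul(Rational(1, 3), Mul(Rational(16, 25), 11))) = Add(Rational(-4, 3), Mul(Rational(1, 3), Rational(176, 25))) = Add(Rational(-4, 3), Rational(176, 75)) = Rational(76, 75) ≈ 1.0133)
Function('T')(F, L) = Add(Rational(-601, 75), Mul(-7, L)) (Function('T')(F, L) = Add(Mul(-7, Add(1, L)), Mul(-1, Rational(76, 75))) = Add(Add(-7, Mul(-7, L)), Rational(-76, 75)) = Add(Rational(-601, 75), Mul(-7, L)))
Pow(Add(121577, Function('T')(160, 125)), Rational(1, 2)) = Pow(Add(121577, Add(Rational(-601, 75), Mul(-7, 125))), Rational(1, 2)) = Pow(Add(121577, Add(Rational(-601, 75), -875)), Rational(1, 2)) = Pow(Add(121577, Rational(-66226, 75)), Rational(1, 2)) = Pow(Rational(9052049, 75), Rational(1, 2)) = Mul(Rational(1, 15), Pow(27156147, Rational(1, 2)))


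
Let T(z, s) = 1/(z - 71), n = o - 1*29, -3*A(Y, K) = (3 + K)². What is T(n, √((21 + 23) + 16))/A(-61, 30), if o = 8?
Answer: 1/33396 ≈ 2.9944e-5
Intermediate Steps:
A(Y, K) = -(3 + K)²/3
n = -21 (n = 8 - 1*29 = 8 - 29 = -21)
T(z, s) = 1/(-71 + z)
T(n, √((21 + 23) + 16))/A(-61, 30) = 1/((-71 - 21)*((-(3 + 30)²/3))) = 1/((-92)*((-⅓*33²))) = -1/(92*((-⅓*1089))) = -1/92/(-363) = -1/92*(-1/363) = 1/33396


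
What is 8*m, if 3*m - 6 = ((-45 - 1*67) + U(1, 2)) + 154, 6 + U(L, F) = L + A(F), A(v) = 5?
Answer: 128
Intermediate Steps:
U(L, F) = -1 + L (U(L, F) = -6 + (L + 5) = -6 + (5 + L) = -1 + L)
m = 16 (m = 2 + (((-45 - 1*67) + (-1 + 1)) + 154)/3 = 2 + (((-45 - 67) + 0) + 154)/3 = 2 + ((-112 + 0) + 154)/3 = 2 + (-112 + 154)/3 = 2 + (1/3)*42 = 2 + 14 = 16)
8*m = 8*16 = 128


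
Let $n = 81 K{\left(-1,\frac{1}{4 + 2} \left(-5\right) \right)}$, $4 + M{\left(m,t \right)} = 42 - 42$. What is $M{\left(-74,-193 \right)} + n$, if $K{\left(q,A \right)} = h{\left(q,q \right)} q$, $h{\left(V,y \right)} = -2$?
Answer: $158$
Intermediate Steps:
$M{\left(m,t \right)} = -4$ ($M{\left(m,t \right)} = -4 + \left(42 - 42\right) = -4 + 0 = -4$)
$K{\left(q,A \right)} = - 2 q$
$n = 162$ ($n = 81 \left(\left(-2\right) \left(-1\right)\right) = 81 \cdot 2 = 162$)
$M{\left(-74,-193 \right)} + n = -4 + 162 = 158$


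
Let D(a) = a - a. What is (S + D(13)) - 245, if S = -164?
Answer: -409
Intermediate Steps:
D(a) = 0
(S + D(13)) - 245 = (-164 + 0) - 245 = -164 - 245 = -409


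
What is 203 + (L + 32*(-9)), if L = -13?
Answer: -98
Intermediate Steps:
203 + (L + 32*(-9)) = 203 + (-13 + 32*(-9)) = 203 + (-13 - 288) = 203 - 301 = -98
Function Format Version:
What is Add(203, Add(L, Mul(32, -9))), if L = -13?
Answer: -98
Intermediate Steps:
Add(203, Add(L, Mul(32, -9))) = Add(203, Add(-13, Mul(32, -9))) = Add(203, Add(-13, -288)) = Add(203, -301) = -98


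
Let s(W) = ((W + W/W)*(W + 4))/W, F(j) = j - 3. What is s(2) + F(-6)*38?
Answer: -333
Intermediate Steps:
F(j) = -3 + j
s(W) = (1 + W)*(4 + W)/W (s(W) = ((W + 1)*(4 + W))/W = ((1 + W)*(4 + W))/W = (1 + W)*(4 + W)/W)
s(2) + F(-6)*38 = (5 + 2 + 4/2) + (-3 - 6)*38 = (5 + 2 + 4*(1/2)) - 9*38 = (5 + 2 + 2) - 342 = 9 - 342 = -333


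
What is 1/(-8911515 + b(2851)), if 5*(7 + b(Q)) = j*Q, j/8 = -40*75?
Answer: -1/22596322 ≈ -4.4255e-8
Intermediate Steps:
j = -24000 (j = 8*(-40*75) = 8*(-3000) = -24000)
b(Q) = -7 - 4800*Q (b(Q) = -7 + (-24000*Q)/5 = -7 - 4800*Q)
1/(-8911515 + b(2851)) = 1/(-8911515 + (-7 - 4800*2851)) = 1/(-8911515 + (-7 - 13684800)) = 1/(-8911515 - 13684807) = 1/(-22596322) = -1/22596322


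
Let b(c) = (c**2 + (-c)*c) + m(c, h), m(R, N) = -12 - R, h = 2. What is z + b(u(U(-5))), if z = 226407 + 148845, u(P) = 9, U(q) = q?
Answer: 375231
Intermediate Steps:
z = 375252
b(c) = -12 - c (b(c) = (c**2 + (-c)*c) + (-12 - c) = (c**2 - c**2) + (-12 - c) = 0 + (-12 - c) = -12 - c)
z + b(u(U(-5))) = 375252 + (-12 - 1*9) = 375252 + (-12 - 9) = 375252 - 21 = 375231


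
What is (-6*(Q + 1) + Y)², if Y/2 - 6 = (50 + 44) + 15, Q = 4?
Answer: 40000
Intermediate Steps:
Y = 230 (Y = 12 + 2*((50 + 44) + 15) = 12 + 2*(94 + 15) = 12 + 2*109 = 12 + 218 = 230)
(-6*(Q + 1) + Y)² = (-6*(4 + 1) + 230)² = (-6*5 + 230)² = (-30 + 230)² = 200² = 40000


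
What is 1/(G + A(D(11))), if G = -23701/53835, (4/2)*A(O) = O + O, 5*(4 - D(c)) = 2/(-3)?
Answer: 53835/198817 ≈ 0.27078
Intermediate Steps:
D(c) = 62/15 (D(c) = 4 - 2/(5*(-3)) = 4 - 2*(-1)/(5*3) = 4 - ⅕*(-⅔) = 4 + 2/15 = 62/15)
A(O) = O (A(O) = (O + O)/2 = (2*O)/2 = O)
G = -23701/53835 (G = -23701*1/53835 = -23701/53835 ≈ -0.44025)
1/(G + A(D(11))) = 1/(-23701/53835 + 62/15) = 1/(198817/53835) = 53835/198817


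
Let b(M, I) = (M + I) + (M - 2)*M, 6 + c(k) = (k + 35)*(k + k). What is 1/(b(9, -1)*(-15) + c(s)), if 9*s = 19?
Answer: -81/74059 ≈ -0.0010937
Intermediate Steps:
s = 19/9 (s = (⅑)*19 = 19/9 ≈ 2.1111)
c(k) = -6 + 2*k*(35 + k) (c(k) = -6 + (k + 35)*(k + k) = -6 + (35 + k)*(2*k) = -6 + 2*k*(35 + k))
b(M, I) = I + M + M*(-2 + M) (b(M, I) = (I + M) + (-2 + M)*M = (I + M) + M*(-2 + M) = I + M + M*(-2 + M))
1/(b(9, -1)*(-15) + c(s)) = 1/((-1 + 9² - 1*9)*(-15) + (-6 + 2*(19/9)² + 70*(19/9))) = 1/((-1 + 81 - 9)*(-15) + (-6 + 2*(361/81) + 1330/9)) = 1/(71*(-15) + (-6 + 722/81 + 1330/9)) = 1/(-1065 + 12206/81) = 1/(-74059/81) = -81/74059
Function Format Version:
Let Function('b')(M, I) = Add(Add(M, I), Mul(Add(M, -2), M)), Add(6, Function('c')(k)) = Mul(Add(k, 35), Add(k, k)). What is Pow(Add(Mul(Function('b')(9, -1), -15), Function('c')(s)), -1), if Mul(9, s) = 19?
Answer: Rational(-81, 74059) ≈ -0.0010937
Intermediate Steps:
s = Rational(19, 9) (s = Mul(Rational(1, 9), 19) = Rational(19, 9) ≈ 2.1111)
Function('c')(k) = Add(-6, Mul(2, k, Add(35, k))) (Function('c')(k) = Add(-6, Mul(Add(k, 35), Add(k, k))) = Add(-6, Mul(Add(35, k), Mul(2, k))) = Add(-6, Mul(2, k, Add(35, k))))
Function('b')(M, I) = Add(I, M, Mul(M, Add(-2, M))) (Function('b')(M, I) = Add(Add(I, M), Mul(Add(-2, M), M)) = Add(Add(I, M), Mul(M, Add(-2, M))) = Add(I, M, Mul(M, Add(-2, M))))
Pow(Add(Mul(Function('b')(9, -1), -15), Function('c')(s)), -1) = Pow(Add(Mul(Add(-1, Pow(9, 2), Mul(-1, 9)), -15), Add(-6, Mul(2, Pow(Rational(19, 9), 2)), Mul(70, Rational(19, 9)))), -1) = Pow(Add(Mul(Add(-1, 81, -9), -15), Add(-6, Mul(2, Rational(361, 81)), Rational(1330, 9))), -1) = Pow(Add(Mul(71, -15), Add(-6, Rational(722, 81), Rational(1330, 9))), -1) = Pow(Add(-1065, Rational(12206, 81)), -1) = Pow(Rational(-74059, 81), -1) = Rational(-81, 74059)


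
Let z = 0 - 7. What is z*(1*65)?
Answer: -455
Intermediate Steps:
z = -7
z*(1*65) = -7*65 = -455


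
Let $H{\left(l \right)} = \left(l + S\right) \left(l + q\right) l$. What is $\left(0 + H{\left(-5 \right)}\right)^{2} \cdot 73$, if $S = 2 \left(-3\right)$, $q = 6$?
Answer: $220825$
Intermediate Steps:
$S = -6$
$H{\left(l \right)} = l \left(-6 + l\right) \left(6 + l\right)$ ($H{\left(l \right)} = \left(l - 6\right) \left(l + 6\right) l = \left(-6 + l\right) \left(6 + l\right) l = l \left(-6 + l\right) \left(6 + l\right)$)
$\left(0 + H{\left(-5 \right)}\right)^{2} \cdot 73 = \left(0 - 5 \left(-36 + \left(-5\right)^{2}\right)\right)^{2} \cdot 73 = \left(0 - 5 \left(-36 + 25\right)\right)^{2} \cdot 73 = \left(0 - -55\right)^{2} \cdot 73 = \left(0 + 55\right)^{2} \cdot 73 = 55^{2} \cdot 73 = 3025 \cdot 73 = 220825$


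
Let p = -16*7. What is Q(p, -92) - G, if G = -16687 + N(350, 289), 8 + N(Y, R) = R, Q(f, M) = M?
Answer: 16314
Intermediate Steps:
p = -112
N(Y, R) = -8 + R
G = -16406 (G = -16687 + (-8 + 289) = -16687 + 281 = -16406)
Q(p, -92) - G = -92 - 1*(-16406) = -92 + 16406 = 16314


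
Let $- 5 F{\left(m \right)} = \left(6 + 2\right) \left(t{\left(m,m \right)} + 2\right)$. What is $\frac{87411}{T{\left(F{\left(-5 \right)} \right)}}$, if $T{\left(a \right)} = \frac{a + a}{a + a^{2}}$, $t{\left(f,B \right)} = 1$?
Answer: $- \frac{1660809}{10} \approx -1.6608 \cdot 10^{5}$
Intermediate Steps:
$F{\left(m \right)} = - \frac{24}{5}$ ($F{\left(m \right)} = - \frac{\left(6 + 2\right) \left(1 + 2\right)}{5} = - \frac{8 \cdot 3}{5} = \left(- \frac{1}{5}\right) 24 = - \frac{24}{5}$)
$T{\left(a \right)} = \frac{2 a}{a + a^{2}}$
$\frac{87411}{T{\left(F{\left(-5 \right)} \right)}} = \frac{87411}{2 \frac{1}{1 - \frac{24}{5}}} = \frac{87411}{2 \frac{1}{- \frac{19}{5}}} = \frac{87411}{2 \left(- \frac{5}{19}\right)} = \frac{87411}{- \frac{10}{19}} = 87411 \left(- \frac{19}{10}\right) = - \frac{1660809}{10}$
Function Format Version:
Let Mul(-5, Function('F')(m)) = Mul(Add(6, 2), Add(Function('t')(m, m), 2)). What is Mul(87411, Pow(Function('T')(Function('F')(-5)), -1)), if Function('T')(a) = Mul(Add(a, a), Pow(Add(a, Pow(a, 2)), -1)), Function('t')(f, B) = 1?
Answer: Rational(-1660809, 10) ≈ -1.6608e+5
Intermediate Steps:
Function('F')(m) = Rational(-24, 5) (Function('F')(m) = Mul(Rational(-1, 5), Mul(Add(6, 2), Add(1, 2))) = Mul(Rational(-1, 5), Mul(8, 3)) = Mul(Rational(-1, 5), 24) = Rational(-24, 5))
Function('T')(a) = Mul(2, a, Pow(Add(a, Pow(a, 2)), -1)) (Function('T')(a) = Mul(Mul(2, a), Pow(Add(a, Pow(a, 2)), -1)) = Mul(2, a, Pow(Add(a, Pow(a, 2)), -1)))
Mul(87411, Pow(Function('T')(Function('F')(-5)), -1)) = Mul(87411, Pow(Mul(2, Pow(Add(1, Rational(-24, 5)), -1)), -1)) = Mul(87411, Pow(Mul(2, Pow(Rational(-19, 5), -1)), -1)) = Mul(87411, Pow(Mul(2, Rational(-5, 19)), -1)) = Mul(87411, Pow(Rational(-10, 19), -1)) = Mul(87411, Rational(-19, 10)) = Rational(-1660809, 10)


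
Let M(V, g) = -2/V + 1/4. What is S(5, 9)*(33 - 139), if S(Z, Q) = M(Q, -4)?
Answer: -53/18 ≈ -2.9444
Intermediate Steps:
M(V, g) = 1/4 - 2/V (M(V, g) = -2/V + 1*(1/4) = -2/V + 1/4 = 1/4 - 2/V)
S(Z, Q) = (-8 + Q)/(4*Q)
S(5, 9)*(33 - 139) = ((1/4)*(-8 + 9)/9)*(33 - 139) = ((1/4)*(1/9)*1)*(-106) = (1/36)*(-106) = -53/18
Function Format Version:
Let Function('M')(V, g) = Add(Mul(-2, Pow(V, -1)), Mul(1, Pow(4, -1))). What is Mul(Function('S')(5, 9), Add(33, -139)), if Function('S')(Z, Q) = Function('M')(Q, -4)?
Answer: Rational(-53, 18) ≈ -2.9444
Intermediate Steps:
Function('M')(V, g) = Add(Rational(1, 4), Mul(-2, Pow(V, -1))) (Function('M')(V, g) = Add(Mul(-2, Pow(V, -1)), Mul(1, Rational(1, 4))) = Add(Mul(-2, Pow(V, -1)), Rational(1, 4)) = Add(Rational(1, 4), Mul(-2, Pow(V, -1))))
Function('S')(Z, Q) = Mul(Rational(1, 4), Pow(Q, -1), Add(-8, Q))
Mul(Function('S')(5, 9), Add(33, -139)) = Mul(Mul(Rational(1, 4), Pow(9, -1), Add(-8, 9)), Add(33, -139)) = Mul(Mul(Rational(1, 4), Rational(1, 9), 1), -106) = Mul(Rational(1, 36), -106) = Rational(-53, 18)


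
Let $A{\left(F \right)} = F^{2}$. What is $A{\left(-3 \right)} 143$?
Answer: $1287$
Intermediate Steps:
$A{\left(-3 \right)} 143 = \left(-3\right)^{2} \cdot 143 = 9 \cdot 143 = 1287$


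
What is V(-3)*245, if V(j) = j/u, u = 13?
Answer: -735/13 ≈ -56.538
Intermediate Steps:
V(j) = j/13
V(-3)*245 = ((1/13)*(-3))*245 = -3/13*245 = -735/13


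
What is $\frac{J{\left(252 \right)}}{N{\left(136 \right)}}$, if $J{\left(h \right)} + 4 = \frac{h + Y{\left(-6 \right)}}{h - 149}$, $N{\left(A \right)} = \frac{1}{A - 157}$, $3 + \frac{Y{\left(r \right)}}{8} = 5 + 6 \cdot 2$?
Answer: $\frac{1008}{103} \approx 9.7864$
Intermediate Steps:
$Y{\left(r \right)} = 112$ ($Y{\left(r \right)} = -24 + 8 \left(5 + 6 \cdot 2\right) = -24 + 8 \left(5 + 12\right) = -24 + 8 \cdot 17 = -24 + 136 = 112$)
$N{\left(A \right)} = \frac{1}{-157 + A}$
$J{\left(h \right)} = -4 + \frac{112 + h}{-149 + h}$ ($J{\left(h \right)} = -4 + \frac{h + 112}{h - 149} = -4 + \frac{112 + h}{-149 + h}$)
$\frac{J{\left(252 \right)}}{N{\left(136 \right)}} = \frac{3 \frac{1}{-149 + 252} \left(236 - 252\right)}{\frac{1}{-157 + 136}} = \frac{3 \cdot \frac{1}{103} \left(236 - 252\right)}{\frac{1}{-21}} = \frac{3 \cdot \frac{1}{103} \left(-16\right)}{- \frac{1}{21}} = \left(- \frac{48}{103}\right) \left(-21\right) = \frac{1008}{103}$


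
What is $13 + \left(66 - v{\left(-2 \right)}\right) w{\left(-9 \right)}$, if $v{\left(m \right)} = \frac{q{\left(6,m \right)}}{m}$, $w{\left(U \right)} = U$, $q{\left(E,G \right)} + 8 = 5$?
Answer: $- \frac{1135}{2} \approx -567.5$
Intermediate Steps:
$q{\left(E,G \right)} = -3$ ($q{\left(E,G \right)} = -8 + 5 = -3$)
$v{\left(m \right)} = - \frac{3}{m}$
$13 + \left(66 - v{\left(-2 \right)}\right) w{\left(-9 \right)} = 13 + \left(66 - - \frac{3}{-2}\right) \left(-9\right) = 13 + \left(66 - \left(-3\right) \left(- \frac{1}{2}\right)\right) \left(-9\right) = 13 + \left(66 - \frac{3}{2}\right) \left(-9\right) = 13 + \frac{129}{2} \left(-9\right) = 13 - \frac{1161}{2} = - \frac{1135}{2}$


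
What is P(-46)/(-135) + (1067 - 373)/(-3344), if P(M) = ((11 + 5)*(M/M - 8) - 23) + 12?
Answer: 52937/75240 ≈ 0.70358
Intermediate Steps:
P(M) = -123 (P(M) = (16*(1 - 8) - 23) + 12 = (16*(-7) - 23) + 12 = (-112 - 23) + 12 = -135 + 12 = -123)
P(-46)/(-135) + (1067 - 373)/(-3344) = -123/(-135) + (1067 - 373)/(-3344) = -123*(-1/135) + 694*(-1/3344) = 41/45 - 347/1672 = 52937/75240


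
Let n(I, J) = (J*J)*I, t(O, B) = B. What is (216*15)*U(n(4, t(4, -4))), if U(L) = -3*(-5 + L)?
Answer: -573480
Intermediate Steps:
n(I, J) = I*J**2 (n(I, J) = J**2*I = I*J**2)
U(L) = 15 - 3*L
(216*15)*U(n(4, t(4, -4))) = (216*15)*(15 - 12*(-4)**2) = 3240*(15 - 12*16) = 3240*(15 - 3*64) = 3240*(15 - 192) = 3240*(-177) = -573480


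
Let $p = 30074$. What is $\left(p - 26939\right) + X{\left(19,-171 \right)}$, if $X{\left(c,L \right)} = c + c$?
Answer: $3173$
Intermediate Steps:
$X{\left(c,L \right)} = 2 c$
$\left(p - 26939\right) + X{\left(19,-171 \right)} = \left(30074 - 26939\right) + 2 \cdot 19 = 3135 + 38 = 3173$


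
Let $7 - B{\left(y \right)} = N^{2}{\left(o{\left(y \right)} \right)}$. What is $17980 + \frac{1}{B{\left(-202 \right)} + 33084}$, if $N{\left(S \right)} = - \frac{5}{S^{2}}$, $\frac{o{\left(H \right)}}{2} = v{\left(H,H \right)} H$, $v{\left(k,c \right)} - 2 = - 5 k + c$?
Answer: $\frac{272913555242701719573801044420}{15178729409566469018726399} \approx 17980.0$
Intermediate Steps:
$v{\left(k,c \right)} = 2 + c - 5 k$ ($v{\left(k,c \right)} = 2 + \left(- 5 k + c\right) = 2 + \left(c - 5 k\right) = 2 + c - 5 k$)
$o{\left(H \right)} = 2 H \left(2 - 4 H\right)$ ($o{\left(H \right)} = 2 \left(2 + H - 5 H\right) H = 2 \left(2 - 4 H\right) H = 2 H \left(2 - 4 H\right)$)
$N{\left(S \right)} = - \frac{5}{S^{2}}$
$B{\left(y \right)} = 7 - \frac{25}{256 y^{4} \left(1 - 2 y\right)^{4}}$ ($B{\left(y \right)} = 7 - \left(- \frac{5}{16 y^{2} \left(1 - 2 y\right)^{2}}\right)^{2} = 7 - \frac{25}{256 y^{4} \left(1 - 2 y\right)^{4}}$)
$17980 + \frac{1}{B{\left(-202 \right)} + 33084} = 17980 + \frac{1}{\left(7 - \frac{25}{256 \cdot 1664966416 \left(1 - -404\right)^{4}}\right) + 33084} = 17980 + \frac{1}{\left(7 - \frac{25}{426231402496 \left(1 + 404\right)^{4}}\right) + 33084} = 17980 + \frac{1}{\left(7 - \frac{25}{426231402496 \cdot 26904200625}\right) + 33084} = 17980 + \frac{1}{\left(7 - \frac{25}{426231402496} \cdot \frac{1}{26904200625}\right) + 33084} = 17980 + \frac{1}{\left(7 - \frac{1}{458696606617100390400}\right) + 33084} = 17980 + \frac{1}{\frac{3210876246319702732799}{458696606617100390400} + 33084} = 17980 + \frac{1}{\frac{15178729409566469018726399}{458696606617100390400}} = 17980 + \frac{458696606617100390400}{15178729409566469018726399} = \frac{272913555242701719573801044420}{15178729409566469018726399}$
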